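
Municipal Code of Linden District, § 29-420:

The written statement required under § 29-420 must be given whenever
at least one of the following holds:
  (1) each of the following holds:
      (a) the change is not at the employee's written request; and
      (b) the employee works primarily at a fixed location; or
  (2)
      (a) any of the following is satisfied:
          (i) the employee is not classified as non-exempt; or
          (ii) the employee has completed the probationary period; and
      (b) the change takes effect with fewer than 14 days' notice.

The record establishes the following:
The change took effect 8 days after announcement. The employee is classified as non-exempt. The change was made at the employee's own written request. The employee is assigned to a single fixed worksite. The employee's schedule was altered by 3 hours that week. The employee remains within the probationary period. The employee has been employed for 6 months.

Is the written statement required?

(a) not employee-requested — not met.
(b) fixed location — met.
(1) = F AND T = false.
(i) not (non-exempt) — not satisfied.
(ii) past probation — not met.
(a): F OR F → false.
(b) < 14 days' notice — holds.
(2) = F AND T = false.
Overall = F OR F = false.

No — not required.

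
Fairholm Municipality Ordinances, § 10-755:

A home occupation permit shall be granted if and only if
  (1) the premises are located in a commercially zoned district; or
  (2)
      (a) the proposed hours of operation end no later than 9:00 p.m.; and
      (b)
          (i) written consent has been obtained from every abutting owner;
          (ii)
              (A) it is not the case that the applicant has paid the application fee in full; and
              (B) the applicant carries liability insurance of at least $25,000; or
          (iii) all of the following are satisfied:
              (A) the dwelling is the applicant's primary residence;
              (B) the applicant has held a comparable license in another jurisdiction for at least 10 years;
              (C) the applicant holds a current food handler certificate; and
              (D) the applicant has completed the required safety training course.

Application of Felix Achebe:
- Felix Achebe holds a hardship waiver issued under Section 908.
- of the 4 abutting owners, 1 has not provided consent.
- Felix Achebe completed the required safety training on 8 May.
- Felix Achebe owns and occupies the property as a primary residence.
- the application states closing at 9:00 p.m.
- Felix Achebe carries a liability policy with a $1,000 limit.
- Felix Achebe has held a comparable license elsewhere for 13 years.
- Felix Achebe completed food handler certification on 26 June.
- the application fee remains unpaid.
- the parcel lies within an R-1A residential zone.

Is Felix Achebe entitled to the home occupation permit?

(1) commercially zoned — not met.
(a) closes by 9 p.m. — holds.
(i) all abutters consent — fails.
(A) not (fee paid) — met.
(B) insurance ≥ $25,000 — not met.
So (ii) is not satisfied (T AND F).
(A) primary residence — met.
(B) prior license ≥ 10 yr — met.
(C) food handler cert. — holds.
(D) safety training — met.
(iii) = T AND T AND T AND T = true.
(b) = F OR F OR T = true.
(2): T AND T → true.
Overall = F OR T = true.

Yes — granted.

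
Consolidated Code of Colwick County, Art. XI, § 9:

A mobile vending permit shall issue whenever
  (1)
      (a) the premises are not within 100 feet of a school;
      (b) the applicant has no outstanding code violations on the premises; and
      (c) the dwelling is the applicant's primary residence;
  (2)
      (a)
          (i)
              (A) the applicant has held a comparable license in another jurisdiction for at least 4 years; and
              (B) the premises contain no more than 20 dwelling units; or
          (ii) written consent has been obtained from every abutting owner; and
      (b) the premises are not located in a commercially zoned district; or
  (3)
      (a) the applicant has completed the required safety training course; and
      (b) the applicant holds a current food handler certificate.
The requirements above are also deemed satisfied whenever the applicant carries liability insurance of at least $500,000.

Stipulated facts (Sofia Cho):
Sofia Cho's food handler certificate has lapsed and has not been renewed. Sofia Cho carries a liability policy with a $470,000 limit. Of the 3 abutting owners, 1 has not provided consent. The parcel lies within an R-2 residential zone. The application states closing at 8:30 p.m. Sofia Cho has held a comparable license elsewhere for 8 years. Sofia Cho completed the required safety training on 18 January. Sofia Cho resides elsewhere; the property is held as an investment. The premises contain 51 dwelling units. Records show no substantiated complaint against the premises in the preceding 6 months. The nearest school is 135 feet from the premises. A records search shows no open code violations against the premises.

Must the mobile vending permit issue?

(a) ≥100 ft from school — satisfied.
(b) no code violations — met.
(c) primary residence — not met.
So (1) is not satisfied (T AND T AND F).
(A) prior license ≥ 4 yr — satisfied.
(B) ≤ 20 units — not satisfied.
So (i) is not satisfied (T AND F).
(ii) all abutters consent — not met.
(a): F OR F → false.
(b) not (commercially zoned) — met.
(2): F AND T → false.
(a) safety training — holds.
(b) food handler cert. — not met.
(3): T AND F → false.
Overall: F OR F OR F → false.
Exception (insurance ≥ $500,000) — not satisfied.
Result: main false OR exception false → false.

No — denied.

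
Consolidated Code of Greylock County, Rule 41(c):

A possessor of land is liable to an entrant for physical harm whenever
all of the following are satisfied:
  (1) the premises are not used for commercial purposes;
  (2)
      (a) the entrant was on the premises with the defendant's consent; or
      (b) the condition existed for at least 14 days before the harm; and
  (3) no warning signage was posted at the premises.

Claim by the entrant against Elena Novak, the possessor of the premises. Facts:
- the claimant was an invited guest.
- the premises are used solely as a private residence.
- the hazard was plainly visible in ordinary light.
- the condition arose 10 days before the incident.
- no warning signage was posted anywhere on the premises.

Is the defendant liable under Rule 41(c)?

(1) not (commercial use) — holds.
(a) consent to enter — holds.
(b) condition ≥14 days old — not met.
(2) = T OR F = true.
(3) no signage posted — met.
So Overall is satisfied (T AND T AND T).

Yes — liable.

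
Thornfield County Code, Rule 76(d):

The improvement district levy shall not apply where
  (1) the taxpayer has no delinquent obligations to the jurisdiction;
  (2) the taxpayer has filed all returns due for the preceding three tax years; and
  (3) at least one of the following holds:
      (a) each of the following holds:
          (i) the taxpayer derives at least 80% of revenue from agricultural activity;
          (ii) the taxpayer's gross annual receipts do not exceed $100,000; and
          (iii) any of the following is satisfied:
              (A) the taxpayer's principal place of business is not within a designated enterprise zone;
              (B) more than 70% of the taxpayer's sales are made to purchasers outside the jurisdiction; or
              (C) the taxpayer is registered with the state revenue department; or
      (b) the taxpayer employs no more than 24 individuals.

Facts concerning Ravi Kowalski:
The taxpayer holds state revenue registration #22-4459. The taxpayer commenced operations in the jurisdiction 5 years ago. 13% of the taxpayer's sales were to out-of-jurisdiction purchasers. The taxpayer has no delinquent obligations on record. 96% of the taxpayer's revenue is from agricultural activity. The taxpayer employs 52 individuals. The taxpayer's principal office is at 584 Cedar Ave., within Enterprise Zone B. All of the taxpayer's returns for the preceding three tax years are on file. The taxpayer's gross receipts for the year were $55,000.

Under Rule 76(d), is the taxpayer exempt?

Yes — exempt.

(1) no delinquency — holds.
(2) returns current — met.
(i) ≥80% agricultural — holds.
(ii) receipts ≤ $100,000 — met.
(A) not (in enterprise zone) — fails.
(B) >70% out-of-jur. sales — not satisfied.
(C) state-registered — holds.
(iii): F OR F OR T → true.
(a) = T AND T AND T = true.
(b) ≤ 24 employees — fails.
So (3) is satisfied (T OR F).
Overall: T AND T AND T → true.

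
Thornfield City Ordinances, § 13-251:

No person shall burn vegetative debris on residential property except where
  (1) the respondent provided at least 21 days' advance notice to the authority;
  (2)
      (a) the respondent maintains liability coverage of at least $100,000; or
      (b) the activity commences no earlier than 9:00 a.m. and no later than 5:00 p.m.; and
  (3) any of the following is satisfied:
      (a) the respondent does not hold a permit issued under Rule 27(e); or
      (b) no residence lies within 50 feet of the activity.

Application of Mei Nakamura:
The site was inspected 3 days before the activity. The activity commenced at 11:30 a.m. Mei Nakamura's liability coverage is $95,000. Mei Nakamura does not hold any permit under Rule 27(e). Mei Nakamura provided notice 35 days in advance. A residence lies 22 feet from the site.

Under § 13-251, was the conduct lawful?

(1) ≥21 days' notice — met.
(a) coverage ≥ $100,000 — fails.
(b) start within hours — met.
So (2) is satisfied (F OR T).
(a) not (holds permit) — met.
(b) no residence in 50 ft — not met.
(3): T OR F → true.
Overall = T AND T AND T = true.

Yes — lawful.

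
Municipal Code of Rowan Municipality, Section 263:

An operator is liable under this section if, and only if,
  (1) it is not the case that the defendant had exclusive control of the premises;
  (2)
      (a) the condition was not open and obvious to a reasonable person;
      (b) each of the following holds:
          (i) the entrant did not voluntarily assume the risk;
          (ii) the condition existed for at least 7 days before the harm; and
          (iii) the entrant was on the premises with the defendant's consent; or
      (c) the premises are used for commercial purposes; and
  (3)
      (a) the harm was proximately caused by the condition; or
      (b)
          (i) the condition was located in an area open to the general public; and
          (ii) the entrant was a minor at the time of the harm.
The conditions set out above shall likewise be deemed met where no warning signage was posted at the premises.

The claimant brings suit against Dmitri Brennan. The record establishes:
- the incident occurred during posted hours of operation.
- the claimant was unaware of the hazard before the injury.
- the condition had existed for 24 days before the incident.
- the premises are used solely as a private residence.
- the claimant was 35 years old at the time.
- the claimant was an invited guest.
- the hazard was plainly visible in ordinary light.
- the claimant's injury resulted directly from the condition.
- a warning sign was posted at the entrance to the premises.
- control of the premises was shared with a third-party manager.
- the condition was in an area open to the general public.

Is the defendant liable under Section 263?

(1) not (exclusive control) — holds.
(a) not open/obvious — not satisfied.
(i) no assumed risk — holds.
(ii) condition ≥7 days old — met.
(iii) consent to enter — met.
(b): T AND T AND T → true.
(c) commercial use — not satisfied.
(2): F OR T OR F → true.
(a) proximate cause — holds.
(i) public area — holds.
(ii) entrant a minor — not met.
(b) = T AND F = false.
(3) = T OR F = true.
Overall = T AND T AND T = true.
Exception (no signage posted) — not satisfied.
Result: main true OR exception false → true.

Yes — liable.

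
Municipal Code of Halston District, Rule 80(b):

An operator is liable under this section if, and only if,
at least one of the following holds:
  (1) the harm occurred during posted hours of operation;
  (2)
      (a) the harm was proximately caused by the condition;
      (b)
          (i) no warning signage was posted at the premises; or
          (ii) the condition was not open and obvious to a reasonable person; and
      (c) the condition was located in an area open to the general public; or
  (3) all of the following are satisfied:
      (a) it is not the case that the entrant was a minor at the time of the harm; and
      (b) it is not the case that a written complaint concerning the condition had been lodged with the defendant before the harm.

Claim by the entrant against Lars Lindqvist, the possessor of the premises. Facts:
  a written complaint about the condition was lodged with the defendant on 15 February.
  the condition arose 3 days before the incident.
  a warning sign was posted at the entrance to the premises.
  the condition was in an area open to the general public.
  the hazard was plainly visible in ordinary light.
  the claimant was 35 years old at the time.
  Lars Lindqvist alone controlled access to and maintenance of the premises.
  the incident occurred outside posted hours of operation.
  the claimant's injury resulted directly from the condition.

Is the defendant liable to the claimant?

No — not liable.

(1) during posted hours — fails.
(a) proximate cause — met.
(i) no signage posted — not satisfied.
(ii) not open/obvious — fails.
(b) = F OR F = false.
(c) public area — met.
(2): T AND F AND T → false.
(a) not (entrant a minor) — satisfied.
(b) not (complaint lodged) — not satisfied.
(3) = T AND F = false.
Overall: F OR F OR F → false.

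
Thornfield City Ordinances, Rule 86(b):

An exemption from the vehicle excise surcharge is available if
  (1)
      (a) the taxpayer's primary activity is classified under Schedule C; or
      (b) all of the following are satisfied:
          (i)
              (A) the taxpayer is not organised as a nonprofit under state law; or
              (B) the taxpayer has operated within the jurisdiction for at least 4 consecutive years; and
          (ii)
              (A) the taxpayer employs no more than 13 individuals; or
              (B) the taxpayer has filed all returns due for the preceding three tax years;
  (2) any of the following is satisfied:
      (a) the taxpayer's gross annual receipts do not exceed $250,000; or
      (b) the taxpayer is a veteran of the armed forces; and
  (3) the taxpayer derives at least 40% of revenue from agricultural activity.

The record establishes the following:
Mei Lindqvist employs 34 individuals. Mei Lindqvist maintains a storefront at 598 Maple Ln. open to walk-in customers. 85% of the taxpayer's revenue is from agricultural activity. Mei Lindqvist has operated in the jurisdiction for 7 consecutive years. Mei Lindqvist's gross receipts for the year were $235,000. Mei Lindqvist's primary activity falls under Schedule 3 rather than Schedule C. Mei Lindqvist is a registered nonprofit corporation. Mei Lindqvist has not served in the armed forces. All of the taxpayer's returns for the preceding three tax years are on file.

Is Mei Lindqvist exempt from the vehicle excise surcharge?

Yes — exempt.

(a) Schedule C activity — fails.
(A) not (nonprofit) — not met.
(B) ≥ 4 yrs in jurisdiction — satisfied.
(i) = F OR T = true.
(A) ≤ 13 employees — fails.
(B) returns current — satisfied.
(ii) = F OR T = true.
So (b) is satisfied (T AND T).
(1) = F OR T = true.
(a) receipts ≤ $250,000 — met.
(b) veteran — not satisfied.
(2) = T OR F = true.
(3) ≥40% agricultural — met.
Overall = T AND T AND T = true.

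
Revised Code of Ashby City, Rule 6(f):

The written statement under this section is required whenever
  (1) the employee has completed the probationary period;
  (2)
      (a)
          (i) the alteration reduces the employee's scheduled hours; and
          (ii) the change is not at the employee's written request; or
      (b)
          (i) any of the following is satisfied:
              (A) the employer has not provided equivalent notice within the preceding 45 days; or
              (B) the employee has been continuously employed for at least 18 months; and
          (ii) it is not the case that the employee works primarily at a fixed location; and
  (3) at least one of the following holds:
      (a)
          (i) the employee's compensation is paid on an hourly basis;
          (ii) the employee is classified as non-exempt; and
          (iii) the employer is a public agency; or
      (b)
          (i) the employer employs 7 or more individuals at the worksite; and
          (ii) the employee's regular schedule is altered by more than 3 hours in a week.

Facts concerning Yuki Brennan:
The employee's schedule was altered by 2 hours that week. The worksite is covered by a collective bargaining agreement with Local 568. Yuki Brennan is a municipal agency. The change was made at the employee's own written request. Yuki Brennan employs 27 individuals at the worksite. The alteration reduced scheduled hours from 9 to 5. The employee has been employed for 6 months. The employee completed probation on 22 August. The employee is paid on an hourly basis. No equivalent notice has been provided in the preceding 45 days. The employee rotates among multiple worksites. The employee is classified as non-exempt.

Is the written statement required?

Yes — required.

(1) past probation — met.
(i) hours reduced — holds.
(ii) not employee-requested — fails.
So (a) is not satisfied (T AND F).
(A) no recent notice — satisfied.
(B) tenure ≥ 18 mo. — not satisfied.
(i): T OR F → true.
(ii) not (fixed location) — holds.
(b): T AND T → true.
(2): F OR T → true.
(i) hourly-paid — met.
(ii) non-exempt — met.
(iii) public agency — satisfied.
(a): T AND T AND T → true.
(i) ≥ 7 at site — met.
(ii) schedule shift > 3h — fails.
So (b) is not satisfied (T AND F).
(3): T OR F → true.
Overall: T AND T AND T → true.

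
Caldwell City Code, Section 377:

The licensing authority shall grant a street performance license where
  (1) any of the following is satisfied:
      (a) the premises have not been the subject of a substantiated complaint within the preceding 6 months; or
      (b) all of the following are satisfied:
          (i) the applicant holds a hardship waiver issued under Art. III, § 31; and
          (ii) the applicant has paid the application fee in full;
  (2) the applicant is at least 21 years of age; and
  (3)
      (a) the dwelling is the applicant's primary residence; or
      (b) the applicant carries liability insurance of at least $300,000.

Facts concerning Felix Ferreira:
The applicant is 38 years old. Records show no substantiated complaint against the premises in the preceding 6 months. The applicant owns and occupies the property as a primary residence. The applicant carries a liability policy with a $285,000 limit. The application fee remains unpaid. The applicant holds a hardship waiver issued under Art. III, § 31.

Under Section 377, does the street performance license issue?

Yes — granted.

(a) no complaint in 6 mo. — met.
(i) hardship waiver — met.
(ii) fee paid — not satisfied.
(b): T AND F → false.
(1): T OR F → true.
(2) age ≥ 21 — met.
(a) primary residence — satisfied.
(b) insurance ≥ $300,000 — not met.
So (3) is satisfied (T OR F).
Overall: T AND T AND T → true.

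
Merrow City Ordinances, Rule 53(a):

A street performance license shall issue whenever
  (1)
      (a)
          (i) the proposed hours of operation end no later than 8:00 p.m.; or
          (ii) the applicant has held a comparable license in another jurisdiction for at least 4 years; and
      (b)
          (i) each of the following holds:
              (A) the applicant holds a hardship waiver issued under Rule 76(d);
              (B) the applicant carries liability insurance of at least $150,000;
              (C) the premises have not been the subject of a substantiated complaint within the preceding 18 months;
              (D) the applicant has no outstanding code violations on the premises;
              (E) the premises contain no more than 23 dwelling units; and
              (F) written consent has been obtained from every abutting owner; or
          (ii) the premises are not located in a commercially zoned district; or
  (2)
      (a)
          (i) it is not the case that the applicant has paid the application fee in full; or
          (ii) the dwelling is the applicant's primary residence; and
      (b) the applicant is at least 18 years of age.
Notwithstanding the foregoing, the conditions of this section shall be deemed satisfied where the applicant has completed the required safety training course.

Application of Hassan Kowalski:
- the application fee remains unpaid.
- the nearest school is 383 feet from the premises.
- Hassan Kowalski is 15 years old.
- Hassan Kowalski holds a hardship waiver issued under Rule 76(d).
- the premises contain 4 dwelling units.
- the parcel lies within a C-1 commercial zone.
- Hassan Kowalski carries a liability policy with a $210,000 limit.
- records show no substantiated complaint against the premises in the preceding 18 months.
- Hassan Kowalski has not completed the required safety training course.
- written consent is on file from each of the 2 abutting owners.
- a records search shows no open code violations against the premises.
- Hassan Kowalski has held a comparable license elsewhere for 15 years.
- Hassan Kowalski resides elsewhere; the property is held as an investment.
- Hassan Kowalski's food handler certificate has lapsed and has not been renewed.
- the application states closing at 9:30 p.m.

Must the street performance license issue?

(i) closes by 8 p.m. — not satisfied.
(ii) prior license ≥ 4 yr — met.
(a) = F OR T = true.
(A) hardship waiver — satisfied.
(B) insurance ≥ $150,000 — holds.
(C) no complaint in 18 mo. — met.
(D) no code violations — met.
(E) ≤ 23 units — holds.
(F) all abutters consent — met.
(i) = T AND T AND T AND T AND T AND T = true.
(ii) not (commercially zoned) — not satisfied.
(b) = T OR F = true.
(1): T AND T → true.
(i) not (fee paid) — holds.
(ii) primary residence — fails.
So (a) is satisfied (T OR F).
(b) age ≥ 18 — not met.
(2): T AND F → false.
So Overall is satisfied (T OR F).
Exception (safety training) — not satisfied.
Result: main true OR exception false → true.

Yes — granted.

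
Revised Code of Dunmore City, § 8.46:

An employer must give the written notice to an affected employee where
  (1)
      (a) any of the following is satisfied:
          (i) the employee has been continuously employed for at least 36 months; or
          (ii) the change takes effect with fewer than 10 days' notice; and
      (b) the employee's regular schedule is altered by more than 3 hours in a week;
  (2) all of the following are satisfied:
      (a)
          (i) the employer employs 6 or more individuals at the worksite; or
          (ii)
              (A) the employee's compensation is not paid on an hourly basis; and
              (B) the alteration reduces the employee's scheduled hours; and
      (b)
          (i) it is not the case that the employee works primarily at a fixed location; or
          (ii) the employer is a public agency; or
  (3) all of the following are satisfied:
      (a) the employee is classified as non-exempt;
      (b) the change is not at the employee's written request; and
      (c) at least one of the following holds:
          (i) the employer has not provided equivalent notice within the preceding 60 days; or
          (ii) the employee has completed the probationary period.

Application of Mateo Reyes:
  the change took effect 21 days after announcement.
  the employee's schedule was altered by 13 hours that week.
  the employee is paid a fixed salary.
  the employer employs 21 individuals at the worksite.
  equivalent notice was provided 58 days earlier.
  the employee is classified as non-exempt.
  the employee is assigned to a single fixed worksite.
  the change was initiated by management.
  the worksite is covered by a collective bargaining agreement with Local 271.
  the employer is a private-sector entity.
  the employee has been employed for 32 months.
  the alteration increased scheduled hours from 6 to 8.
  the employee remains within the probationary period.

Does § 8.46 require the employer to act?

No — not required.

(i) tenure ≥ 36 mo. — not satisfied.
(ii) < 10 days' notice — fails.
(a): F OR F → false.
(b) schedule shift > 3h — satisfied.
(1) = F AND T = false.
(i) ≥ 6 at site — satisfied.
(A) not (hourly-paid) — satisfied.
(B) hours reduced — not satisfied.
(ii) = T AND F = false.
(a): T OR F → true.
(i) not (fixed location) — fails.
(ii) public agency — not met.
(b) = F OR F = false.
(2): T AND F → false.
(a) non-exempt — satisfied.
(b) not employee-requested — satisfied.
(i) no recent notice — not satisfied.
(ii) past probation — not satisfied.
So (c) is not satisfied (F OR F).
(3) = T AND T AND F = false.
Overall = F OR F OR F = false.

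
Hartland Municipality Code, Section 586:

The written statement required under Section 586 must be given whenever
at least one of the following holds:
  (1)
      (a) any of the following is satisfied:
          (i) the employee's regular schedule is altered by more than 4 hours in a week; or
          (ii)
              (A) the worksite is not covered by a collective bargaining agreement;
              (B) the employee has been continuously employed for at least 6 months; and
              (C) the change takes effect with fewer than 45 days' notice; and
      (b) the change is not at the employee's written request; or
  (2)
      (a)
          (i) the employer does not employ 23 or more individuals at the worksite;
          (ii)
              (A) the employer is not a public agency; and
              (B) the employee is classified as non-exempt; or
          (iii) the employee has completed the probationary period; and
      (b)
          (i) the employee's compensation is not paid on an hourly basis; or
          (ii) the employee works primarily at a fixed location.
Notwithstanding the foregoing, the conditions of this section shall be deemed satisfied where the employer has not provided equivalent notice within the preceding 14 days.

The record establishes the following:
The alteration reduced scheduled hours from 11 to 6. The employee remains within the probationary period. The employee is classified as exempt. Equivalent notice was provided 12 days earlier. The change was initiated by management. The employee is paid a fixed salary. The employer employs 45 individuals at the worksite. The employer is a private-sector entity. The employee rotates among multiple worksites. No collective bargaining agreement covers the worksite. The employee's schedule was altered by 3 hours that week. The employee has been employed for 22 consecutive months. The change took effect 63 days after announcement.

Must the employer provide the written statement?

No — not required.

(i) schedule shift > 4h — fails.
(A) no CBA — met.
(B) tenure ≥ 6 mo. — satisfied.
(C) < 45 days' notice — fails.
(ii) = T AND T AND F = false.
(a): F OR F → false.
(b) not employee-requested — holds.
So (1) is not satisfied (F AND T).
(i) not (≥ 23 at site) — not met.
(A) not (public agency) — satisfied.
(B) non-exempt — fails.
So (ii) is not satisfied (T AND F).
(iii) past probation — fails.
So (a) is not satisfied (F OR F OR F).
(i) not (hourly-paid) — satisfied.
(ii) fixed location — not satisfied.
(b): T OR F → true.
So (2) is not satisfied (F AND T).
Overall = F OR F = false.
Exception (no recent notice) — not satisfied.
Result: main false OR exception false → false.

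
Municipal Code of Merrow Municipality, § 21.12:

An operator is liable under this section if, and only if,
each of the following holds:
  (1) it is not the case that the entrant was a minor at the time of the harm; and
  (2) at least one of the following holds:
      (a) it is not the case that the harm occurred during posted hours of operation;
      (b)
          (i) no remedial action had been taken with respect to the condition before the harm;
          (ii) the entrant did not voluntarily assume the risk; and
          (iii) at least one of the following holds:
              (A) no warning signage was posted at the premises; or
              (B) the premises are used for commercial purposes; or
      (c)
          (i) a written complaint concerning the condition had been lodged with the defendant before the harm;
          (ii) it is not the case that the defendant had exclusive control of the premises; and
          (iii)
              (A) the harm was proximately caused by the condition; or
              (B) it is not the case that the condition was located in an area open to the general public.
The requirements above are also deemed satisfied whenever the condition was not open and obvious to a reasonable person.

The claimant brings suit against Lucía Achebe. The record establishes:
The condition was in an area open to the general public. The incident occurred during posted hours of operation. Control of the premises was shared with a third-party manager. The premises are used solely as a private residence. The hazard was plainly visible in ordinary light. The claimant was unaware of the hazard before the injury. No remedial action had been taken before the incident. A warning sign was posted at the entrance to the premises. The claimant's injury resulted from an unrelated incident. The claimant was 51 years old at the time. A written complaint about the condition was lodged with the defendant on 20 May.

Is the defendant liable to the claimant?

No — not liable.

(1) not (entrant a minor) — satisfied.
(a) not (during posted hours) — not met.
(i) no remedial action — met.
(ii) no assumed risk — satisfied.
(A) no signage posted — fails.
(B) commercial use — fails.
(iii) = F OR F = false.
(b) = T AND T AND F = false.
(i) complaint lodged — holds.
(ii) not (exclusive control) — met.
(A) proximate cause — not met.
(B) not (public area) — not met.
(iii): F OR F → false.
(c) = T AND T AND F = false.
So (2) is not satisfied (F OR F OR F).
Overall: T AND F → false.
Exception (not open/obvious) — not satisfied.
Result: main false OR exception false → false.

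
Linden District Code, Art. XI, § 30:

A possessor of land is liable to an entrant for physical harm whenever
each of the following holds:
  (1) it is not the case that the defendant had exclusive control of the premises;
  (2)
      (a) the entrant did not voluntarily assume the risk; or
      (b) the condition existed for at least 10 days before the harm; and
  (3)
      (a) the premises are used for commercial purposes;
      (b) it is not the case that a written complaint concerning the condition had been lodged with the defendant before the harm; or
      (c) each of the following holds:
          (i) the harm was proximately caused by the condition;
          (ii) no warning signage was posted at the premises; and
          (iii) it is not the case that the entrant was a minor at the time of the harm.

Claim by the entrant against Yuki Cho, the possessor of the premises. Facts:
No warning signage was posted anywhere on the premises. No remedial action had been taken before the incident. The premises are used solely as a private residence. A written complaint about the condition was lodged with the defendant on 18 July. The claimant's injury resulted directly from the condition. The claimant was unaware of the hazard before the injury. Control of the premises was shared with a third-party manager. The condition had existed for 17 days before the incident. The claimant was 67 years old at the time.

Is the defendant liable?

Yes — liable.

(1) not (exclusive control) — satisfied.
(a) no assumed risk — satisfied.
(b) condition ≥10 days old — satisfied.
(2) = T OR T = true.
(a) commercial use — fails.
(b) not (complaint lodged) — not satisfied.
(i) proximate cause — met.
(ii) no signage posted — met.
(iii) not (entrant a minor) — satisfied.
(c) = T AND T AND T = true.
So (3) is satisfied (F OR F OR T).
Overall: T AND T AND T → true.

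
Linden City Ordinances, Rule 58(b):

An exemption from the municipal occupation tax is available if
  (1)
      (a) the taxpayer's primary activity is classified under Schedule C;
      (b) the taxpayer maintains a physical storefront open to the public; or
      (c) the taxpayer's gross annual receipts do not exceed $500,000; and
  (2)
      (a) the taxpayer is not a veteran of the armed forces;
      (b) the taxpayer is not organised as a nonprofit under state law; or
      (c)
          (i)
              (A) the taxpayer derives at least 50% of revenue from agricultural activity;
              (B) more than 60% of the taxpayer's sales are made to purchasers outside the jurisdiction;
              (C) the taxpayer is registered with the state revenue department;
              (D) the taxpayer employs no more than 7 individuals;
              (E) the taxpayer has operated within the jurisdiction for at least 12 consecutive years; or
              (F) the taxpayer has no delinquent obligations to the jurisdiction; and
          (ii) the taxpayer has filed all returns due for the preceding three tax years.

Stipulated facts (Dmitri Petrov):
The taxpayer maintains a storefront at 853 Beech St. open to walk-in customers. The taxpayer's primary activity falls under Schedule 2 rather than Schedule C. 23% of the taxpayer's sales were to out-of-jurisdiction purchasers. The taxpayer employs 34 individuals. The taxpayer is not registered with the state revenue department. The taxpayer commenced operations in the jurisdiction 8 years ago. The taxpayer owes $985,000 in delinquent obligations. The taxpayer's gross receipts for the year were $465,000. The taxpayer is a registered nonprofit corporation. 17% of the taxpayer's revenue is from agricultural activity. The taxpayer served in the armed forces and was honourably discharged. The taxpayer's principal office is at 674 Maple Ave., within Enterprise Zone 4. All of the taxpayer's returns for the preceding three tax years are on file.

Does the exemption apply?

No — not exempt.

(a) Schedule C activity — fails.
(b) has storefront — satisfied.
(c) receipts ≤ $500,000 — met.
So (1) is satisfied (F OR T OR T).
(a) not (veteran) — not satisfied.
(b) not (nonprofit) — not met.
(A) ≥50% agricultural — not satisfied.
(B) >60% out-of-jur. sales — fails.
(C) state-registered — not met.
(D) ≤ 7 employees — not met.
(E) ≥ 12 yrs in jurisdiction — not met.
(F) no delinquency — not satisfied.
(i) = F OR F OR F OR F OR F OR F = false.
(ii) returns current — met.
So (c) is not satisfied (F AND T).
So (2) is not satisfied (F OR F OR F).
Overall: T AND F → false.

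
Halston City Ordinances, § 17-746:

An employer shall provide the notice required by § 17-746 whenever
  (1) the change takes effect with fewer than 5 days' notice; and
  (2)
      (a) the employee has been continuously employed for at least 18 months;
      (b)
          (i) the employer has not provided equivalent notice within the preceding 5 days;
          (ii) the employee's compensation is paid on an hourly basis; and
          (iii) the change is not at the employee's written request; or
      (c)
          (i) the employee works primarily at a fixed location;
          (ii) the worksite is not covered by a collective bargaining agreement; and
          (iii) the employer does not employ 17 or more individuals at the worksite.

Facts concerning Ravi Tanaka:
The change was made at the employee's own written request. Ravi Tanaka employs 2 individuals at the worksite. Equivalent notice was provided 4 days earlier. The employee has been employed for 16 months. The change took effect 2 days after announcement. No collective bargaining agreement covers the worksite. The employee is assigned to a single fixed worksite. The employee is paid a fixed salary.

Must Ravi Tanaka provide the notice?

Yes — required.

(1) < 5 days' notice — holds.
(a) tenure ≥ 18 mo. — not met.
(i) no recent notice — not met.
(ii) hourly-paid — fails.
(iii) not employee-requested — not met.
(b) = F AND F AND F = false.
(i) fixed location — satisfied.
(ii) no CBA — met.
(iii) not (≥ 17 at site) — holds.
(c) = T AND T AND T = true.
(2): F OR F OR T → true.
Overall: T AND T → true.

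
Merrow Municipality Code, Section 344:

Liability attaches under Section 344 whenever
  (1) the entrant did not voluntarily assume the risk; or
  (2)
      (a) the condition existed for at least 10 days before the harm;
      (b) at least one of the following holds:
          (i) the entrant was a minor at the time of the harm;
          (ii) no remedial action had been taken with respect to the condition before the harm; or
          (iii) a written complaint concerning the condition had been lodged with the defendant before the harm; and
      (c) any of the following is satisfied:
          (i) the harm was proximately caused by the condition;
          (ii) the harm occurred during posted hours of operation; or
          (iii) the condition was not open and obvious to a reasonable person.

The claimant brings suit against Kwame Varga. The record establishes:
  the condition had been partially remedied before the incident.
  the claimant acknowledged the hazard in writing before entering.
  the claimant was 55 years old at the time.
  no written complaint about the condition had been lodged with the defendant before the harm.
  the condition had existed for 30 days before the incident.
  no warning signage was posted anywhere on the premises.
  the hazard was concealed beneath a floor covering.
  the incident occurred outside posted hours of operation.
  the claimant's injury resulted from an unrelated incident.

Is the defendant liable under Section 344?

No — not liable.

(1) no assumed risk — fails.
(a) condition ≥10 days old — holds.
(i) entrant a minor — fails.
(ii) no remedial action — not satisfied.
(iii) complaint lodged — not satisfied.
(b): F OR F OR F → false.
(i) proximate cause — not met.
(ii) during posted hours — not met.
(iii) not open/obvious — satisfied.
So (c) is satisfied (F OR F OR T).
So (2) is not satisfied (T AND F AND T).
Overall = F OR F = false.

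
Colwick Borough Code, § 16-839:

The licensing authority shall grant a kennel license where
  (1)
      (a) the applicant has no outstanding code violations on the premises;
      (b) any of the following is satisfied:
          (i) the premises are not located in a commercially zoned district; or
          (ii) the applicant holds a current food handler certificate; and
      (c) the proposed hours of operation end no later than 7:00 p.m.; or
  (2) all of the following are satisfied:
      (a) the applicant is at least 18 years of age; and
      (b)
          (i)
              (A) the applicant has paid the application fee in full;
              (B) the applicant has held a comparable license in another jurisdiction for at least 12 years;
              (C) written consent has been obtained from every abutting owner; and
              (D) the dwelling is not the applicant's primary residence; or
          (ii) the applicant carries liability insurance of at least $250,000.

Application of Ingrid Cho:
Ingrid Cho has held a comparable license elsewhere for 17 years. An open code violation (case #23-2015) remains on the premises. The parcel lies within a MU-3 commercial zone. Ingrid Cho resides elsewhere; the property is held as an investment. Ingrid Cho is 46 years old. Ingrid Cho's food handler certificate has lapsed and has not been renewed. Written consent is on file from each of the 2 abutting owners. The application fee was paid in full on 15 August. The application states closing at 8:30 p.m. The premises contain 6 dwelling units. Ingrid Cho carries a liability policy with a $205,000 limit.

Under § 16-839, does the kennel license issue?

Yes — granted.

(a) no code violations — fails.
(i) not (commercially zoned) — not satisfied.
(ii) food handler cert. — fails.
So (b) is not satisfied (F OR F).
(c) closes by 7 p.m. — fails.
(1) = F AND F AND F = false.
(a) age ≥ 18 — met.
(A) fee paid — satisfied.
(B) prior license ≥ 12 yr — holds.
(C) all abutters consent — satisfied.
(D) not (primary residence) — holds.
(i) = T AND T AND T AND T = true.
(ii) insurance ≥ $250,000 — not met.
(b) = T OR F = true.
(2) = T AND T = true.
Overall = F OR T = true.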